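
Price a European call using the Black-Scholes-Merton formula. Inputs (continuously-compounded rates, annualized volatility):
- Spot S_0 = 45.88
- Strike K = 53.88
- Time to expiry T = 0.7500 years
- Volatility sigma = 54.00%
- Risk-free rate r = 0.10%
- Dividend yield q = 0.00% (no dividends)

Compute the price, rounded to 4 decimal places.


d1 = (ln(S/K) + (r - q + 0.5*sigma^2) * T) / (sigma * sqrt(T)) = -0.10826399
d2 = d1 - sigma * sqrt(T) = -0.57591771
exp(-rT) = 0.99925028; exp(-qT) = 1.00000000
C = S_0 * exp(-qT) * N(d1) - K * exp(-rT) * N(d2)
N(d1) = 0.45689314; N(d2) = 0.28233540
C = 45.8800 * 1.00000000 * 0.45689314 - 53.8800 * 0.99925028 * 0.28233540 = 5.7614

Answer: Price = 5.7614


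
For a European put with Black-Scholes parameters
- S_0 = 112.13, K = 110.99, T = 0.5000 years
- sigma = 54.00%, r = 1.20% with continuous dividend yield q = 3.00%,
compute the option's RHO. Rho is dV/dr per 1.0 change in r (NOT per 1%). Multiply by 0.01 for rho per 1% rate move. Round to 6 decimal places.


Answer: Rho = -31.688656

Derivation:
d1 = 0.1941107772; d2 = -0.1877268846
phi(d1) = 0.3914967637; exp(-qT) = 0.9851119396; exp(-rT) = 0.9940179641
N(-d2) = 0.5744546230
Rho = -K*T*exp(-rT)*N(-d2) = -110.9900 * 0.5000 * 0.9940179641 * 0.5744546230 = -31.688656


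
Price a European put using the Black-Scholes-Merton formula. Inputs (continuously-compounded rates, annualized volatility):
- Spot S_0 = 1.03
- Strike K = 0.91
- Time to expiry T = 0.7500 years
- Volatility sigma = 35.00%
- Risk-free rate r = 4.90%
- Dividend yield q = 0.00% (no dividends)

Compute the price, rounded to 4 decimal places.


d1 = (ln(S/K) + (r - q + 0.5*sigma^2) * T) / (sigma * sqrt(T)) = 0.68146131
d2 = d1 - sigma * sqrt(T) = 0.37835242
exp(-rT) = 0.96391708; exp(-qT) = 1.00000000
P = K * exp(-rT) * N(-d2) - S_0 * exp(-qT) * N(-d1)
N(-d1) = 0.24778982; N(-d2) = 0.35258441
P = 0.9100 * 0.96391708 * 0.35258441 - 1.0300 * 1.00000000 * 0.24778982 = 0.0541

Answer: Price = 0.0541


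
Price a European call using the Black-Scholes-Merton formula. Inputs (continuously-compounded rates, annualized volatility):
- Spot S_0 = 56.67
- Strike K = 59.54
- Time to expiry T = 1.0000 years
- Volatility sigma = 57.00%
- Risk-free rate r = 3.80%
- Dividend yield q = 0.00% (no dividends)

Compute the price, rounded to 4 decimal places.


d1 = (ln(S/K) + (r - q + 0.5*sigma^2) * T) / (sigma * sqrt(T)) = 0.26499406
d2 = d1 - sigma * sqrt(T) = -0.30500594
exp(-rT) = 0.96271294; exp(-qT) = 1.00000000
C = S_0 * exp(-qT) * N(d1) - K * exp(-rT) * N(d2)
N(d1) = 0.60449298; N(d2) = 0.38018081
C = 56.6700 * 1.00000000 * 0.60449298 - 59.5400 * 0.96271294 * 0.38018081 = 12.4647

Answer: Price = 12.4647


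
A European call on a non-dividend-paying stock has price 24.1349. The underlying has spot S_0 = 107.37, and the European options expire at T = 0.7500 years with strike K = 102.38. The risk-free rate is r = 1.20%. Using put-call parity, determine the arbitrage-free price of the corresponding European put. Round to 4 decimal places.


Answer: Put price = 18.2276

Derivation:
Put-call parity: C - P = S_0 * exp(-qT) - K * exp(-rT).
S_0 * exp(-qT) = 107.3700 * 1.00000000 = 107.37000000
K * exp(-rT) = 102.3800 * 0.99104038 = 101.46271398
P = C - S*exp(-qT) + K*exp(-rT)
P = 24.1349 - 107.37000000 + 101.46271398 = 18.2276


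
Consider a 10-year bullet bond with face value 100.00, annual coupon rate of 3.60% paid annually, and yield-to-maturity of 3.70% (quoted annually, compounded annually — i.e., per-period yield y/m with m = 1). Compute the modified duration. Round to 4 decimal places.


Answer: Modified duration = 8.2601

Derivation:
Coupon per period c = face * coupon_rate / m = 3.600000
Periods per year m = 1; per-period yield y/m = 0.037000
Number of cashflows N = 10
Cashflows (t years, CF_t, discount factor 1/(1+y/m)^(m*t), PV):
  t = 1.0000: CF_t = 3.600000, DF = 0.964320, PV = 3.471553
  t = 2.0000: CF_t = 3.600000, DF = 0.929913, PV = 3.347688
  t = 3.0000: CF_t = 3.600000, DF = 0.896734, PV = 3.228243
  t = 4.0000: CF_t = 3.600000, DF = 0.864739, PV = 3.113060
  t = 5.0000: CF_t = 3.600000, DF = 0.833885, PV = 3.001986
  t = 6.0000: CF_t = 3.600000, DF = 0.804132, PV = 2.894876
  t = 7.0000: CF_t = 3.600000, DF = 0.775441, PV = 2.791587
  t = 8.0000: CF_t = 3.600000, DF = 0.747773, PV = 2.691984
  t = 9.0000: CF_t = 3.600000, DF = 0.721093, PV = 2.595934
  t = 10.0000: CF_t = 103.600000, DF = 0.695364, PV = 72.039749
Price P = sum_t PV_t = 99.176660
First compute Macaulay numerator sum_t t * PV_t:
  t * PV_t at t = 1.0000: 3.471553
  t * PV_t at t = 2.0000: 6.695376
  t * PV_t at t = 3.0000: 9.684729
  t * PV_t at t = 4.0000: 12.452240
  t * PV_t at t = 5.0000: 15.009932
  t * PV_t at t = 6.0000: 17.369256
  t * PV_t at t = 7.0000: 19.541111
  t * PV_t at t = 8.0000: 21.535871
  t * PV_t at t = 9.0000: 23.363409
  t * PV_t at t = 10.0000: 720.397491
Macaulay duration D = 849.520966 / 99.176660 = 8.565735
Modified duration = D / (1 + y/m) = 8.565735 / (1 + 0.037000) = 8.260111


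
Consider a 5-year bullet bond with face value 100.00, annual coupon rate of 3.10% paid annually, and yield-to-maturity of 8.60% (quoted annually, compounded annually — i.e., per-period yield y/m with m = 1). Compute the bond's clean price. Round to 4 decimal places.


Answer: Price = 78.3830

Derivation:
Coupon per period c = face * coupon_rate / m = 3.100000
Periods per year m = 1; per-period yield y/m = 0.086000
Number of cashflows N = 5
Cashflows (t years, CF_t, discount factor 1/(1+y/m)^(m*t), PV):
  t = 1.0000: CF_t = 3.100000, DF = 0.920810, PV = 2.854512
  t = 2.0000: CF_t = 3.100000, DF = 0.847892, PV = 2.628464
  t = 3.0000: CF_t = 3.100000, DF = 0.780747, PV = 2.420317
  t = 4.0000: CF_t = 3.100000, DF = 0.718920, PV = 2.228653
  t = 5.0000: CF_t = 103.100000, DF = 0.661989, PV = 68.251082
Price P = sum_t PV_t = 78.383027


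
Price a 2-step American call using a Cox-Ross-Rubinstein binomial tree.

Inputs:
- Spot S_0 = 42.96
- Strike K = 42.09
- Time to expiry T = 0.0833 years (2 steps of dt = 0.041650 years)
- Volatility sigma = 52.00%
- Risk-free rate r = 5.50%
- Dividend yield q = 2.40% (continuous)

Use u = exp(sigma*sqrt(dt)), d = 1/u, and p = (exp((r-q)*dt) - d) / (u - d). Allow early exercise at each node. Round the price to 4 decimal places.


Answer: Price = V(0,0) = 2.9570

Derivation:
dt = T/N = 0.041650
u = exp(sigma*sqrt(dt)) = 1.111959; d = 1/u = 0.899314
p = (exp((r-q)*dt) - d) / (u - d) = 0.479570
Discount per step: exp(-r*dt) = 0.997712
Stock lattice S(k, i) with i counting down-moves:
  k=0: S(0,0) = 42.9600
  k=1: S(1,0) = 47.7698; S(1,1) = 38.6345
  k=2: S(2,0) = 53.1180; S(2,1) = 42.9600; S(2,2) = 34.7446
Terminal payoffs V(N, i) = max(S_T - K, 0):
  V(2,0) = 11.028013; V(2,1) = 0.870000; V(2,2) = 0.000000
Backward induction: V(k, i) = exp(-r*dt) * [p * V(k+1, i) + (1-p) * V(k+1, i+1)]; then take max(V_cont, immediate exercise) for American.
  V(1,0) = exp(-r*dt) * [p*11.028013 + (1-p)*0.870000] = 5.728339; exercise = 5.679759; V(1,0) = max -> 5.728339
  V(1,1) = exp(-r*dt) * [p*0.870000 + (1-p)*0.000000] = 0.416271; exercise = 0.000000; V(1,1) = max -> 0.416271
  V(0,0) = exp(-r*dt) * [p*5.728339 + (1-p)*0.416271] = 2.956997; exercise = 0.870000; V(0,0) = max -> 2.956997


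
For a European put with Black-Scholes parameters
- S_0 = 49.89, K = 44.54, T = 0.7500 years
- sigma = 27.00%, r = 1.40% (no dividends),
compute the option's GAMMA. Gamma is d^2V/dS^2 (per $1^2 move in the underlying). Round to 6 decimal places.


d1 = 0.6469334647; d2 = 0.4131066057
phi(d1) = 0.3236152441; exp(-qT) = 1.0000000000; exp(-rT) = 0.9895549326
Gamma = exp(-qT) * phi(d1) / (S * sigma * sqrt(T)) = 1.0000000000 * 0.3236152441 / (49.8900 * 0.2700 * 0.8660254038) = 0.027741

Answer: Gamma = 0.027741


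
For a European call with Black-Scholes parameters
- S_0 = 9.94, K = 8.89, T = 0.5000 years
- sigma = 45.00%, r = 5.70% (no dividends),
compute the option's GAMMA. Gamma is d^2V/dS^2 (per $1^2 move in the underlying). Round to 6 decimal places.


Answer: Gamma = 0.105385

Derivation:
d1 = 0.5995164654; d2 = 0.2813184138
phi(d1) = 0.3333212533; exp(-qT) = 1.0000000000; exp(-rT) = 0.9719022941
Gamma = exp(-qT) * phi(d1) / (S * sigma * sqrt(T)) = 1.0000000000 * 0.3333212533 / (9.9400 * 0.4500 * 0.7071067812) = 0.105385


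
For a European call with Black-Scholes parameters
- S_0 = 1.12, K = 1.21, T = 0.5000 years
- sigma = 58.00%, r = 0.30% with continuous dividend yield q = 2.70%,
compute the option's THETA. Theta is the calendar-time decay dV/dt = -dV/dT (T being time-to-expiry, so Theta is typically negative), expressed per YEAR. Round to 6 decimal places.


Answer: Theta = -0.167229

Derivation:
d1 = -0.0126588555; d2 = -0.4227807886
phi(d1) = 0.3989103171; exp(-qT) = 0.9865907163; exp(-rT) = 0.9985011244
Theta = -S*exp(-qT)*phi(d1)*sigma/(2*sqrt(T)) - r*K*exp(-rT)*N(d2) + q*S*exp(-qT)*N(d1)
N(d1) = 0.4949499822; N(d2) = 0.3362276028; sqrt(T) = 0.7071067812
Term 1 = -1.1200 * 0.9865907163 * 0.3989103171 * 0.5800 / (2 * 0.7071067812) = -0.1807770569
Term 2 = -0.0030 * 1.2100 * 0.9985011244 * 0.3362276028 = -0.0012186768
Term 3 = 0.0270 * 1.1200 * 0.9865907163 * 0.4949499822 = 0.0147665869
Theta = -0.1807770569 + (-0.0012186768) + (0.0147665869) = -0.167229


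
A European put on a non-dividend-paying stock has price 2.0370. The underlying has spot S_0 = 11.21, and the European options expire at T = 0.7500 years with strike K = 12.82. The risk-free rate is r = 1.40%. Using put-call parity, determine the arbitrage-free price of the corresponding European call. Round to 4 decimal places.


Answer: Call price = 0.5609

Derivation:
Put-call parity: C - P = S_0 * exp(-qT) - K * exp(-rT).
S_0 * exp(-qT) = 11.2100 * 1.00000000 = 11.21000000
K * exp(-rT) = 12.8200 * 0.98955493 = 12.68609424
C = P + S*exp(-qT) - K*exp(-rT)
C = 2.0370 + 11.21000000 - 12.68609424 = 0.5609


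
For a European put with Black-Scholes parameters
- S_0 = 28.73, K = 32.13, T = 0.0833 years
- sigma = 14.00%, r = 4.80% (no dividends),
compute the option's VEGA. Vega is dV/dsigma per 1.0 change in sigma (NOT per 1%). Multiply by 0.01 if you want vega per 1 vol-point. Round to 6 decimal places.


d1 = -2.6489236130; d2 = -2.6893300482
phi(d1) = 0.0119462640; exp(-qT) = 1.0000000000; exp(-rT) = 0.9960095830
Vega = S * exp(-qT) * phi(d1) * sqrt(T) = 28.7300 * 1.0000000000 * 0.0119462640 * 0.2886173938 = 0.099058

Answer: Vega = 0.099058


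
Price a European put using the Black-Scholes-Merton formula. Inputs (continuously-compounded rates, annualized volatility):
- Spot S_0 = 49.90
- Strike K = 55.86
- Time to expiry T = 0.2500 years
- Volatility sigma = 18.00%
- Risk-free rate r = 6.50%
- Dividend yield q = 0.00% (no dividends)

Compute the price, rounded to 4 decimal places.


d1 = (ln(S/K) + (r - q + 0.5*sigma^2) * T) / (sigma * sqrt(T)) = -1.02808398
d2 = d1 - sigma * sqrt(T) = -1.11808398
exp(-rT) = 0.98388132; exp(-qT) = 1.00000000
P = K * exp(-rT) * N(-d2) - S_0 * exp(-qT) * N(-d1)
N(-d1) = 0.84804484; N(-d2) = 0.86823444
P = 55.8600 * 0.98388132 * 0.86823444 - 49.9000 * 1.00000000 * 0.84804484 = 5.4004

Answer: Price = 5.4004


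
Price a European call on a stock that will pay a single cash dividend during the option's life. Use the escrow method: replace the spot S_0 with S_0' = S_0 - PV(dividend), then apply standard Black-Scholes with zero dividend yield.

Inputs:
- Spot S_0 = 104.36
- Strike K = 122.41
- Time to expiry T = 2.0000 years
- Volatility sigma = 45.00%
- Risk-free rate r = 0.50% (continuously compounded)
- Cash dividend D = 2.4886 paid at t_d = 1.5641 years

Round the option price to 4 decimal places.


Answer: Price = 19.1883

Derivation:
PV(D) = D * exp(-r * t_d) = 2.4886 * 0.99221000 = 2.46921381
S_0' = S_0 - PV(D) = 104.3600 - 2.46921381 = 101.89078619
d1 = (ln(S_0'/K) + (r + sigma^2/2)*T) / (sigma*sqrt(T)) = 0.04560909
d2 = d1 - sigma*sqrt(T) = -0.59078701
exp(-rT) = 0.99004983
N(d1) = 0.51818909; N(d2) = 0.27733157
C = S_0' * N(d1) - K * exp(-rT) * N(d2) = 101.89078619 * 0.51818909 - 122.4100 * 0.99004983 * 0.27733157 = 19.1883


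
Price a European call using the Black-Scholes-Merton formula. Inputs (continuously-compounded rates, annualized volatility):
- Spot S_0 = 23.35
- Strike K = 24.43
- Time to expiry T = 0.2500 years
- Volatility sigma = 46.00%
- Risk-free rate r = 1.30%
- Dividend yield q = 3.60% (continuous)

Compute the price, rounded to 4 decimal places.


d1 = (ln(S/K) + (r - q + 0.5*sigma^2) * T) / (sigma * sqrt(T)) = -0.10658653
d2 = d1 - sigma * sqrt(T) = -0.33658653
exp(-rT) = 0.99675528; exp(-qT) = 0.99104038
C = S_0 * exp(-qT) * N(d1) - K * exp(-rT) * N(d2)
N(d1) = 0.45755850; N(d2) = 0.36821431
C = 23.3500 * 0.99104038 * 0.45755850 - 24.4300 * 0.99675528 * 0.36821431 = 1.6220

Answer: Price = 1.6220


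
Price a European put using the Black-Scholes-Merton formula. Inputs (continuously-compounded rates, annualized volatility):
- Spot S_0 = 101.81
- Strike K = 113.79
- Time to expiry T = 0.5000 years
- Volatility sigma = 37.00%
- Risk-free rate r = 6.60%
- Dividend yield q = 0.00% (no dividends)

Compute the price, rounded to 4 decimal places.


d1 = (ln(S/K) + (r - q + 0.5*sigma^2) * T) / (sigma * sqrt(T)) = -0.16825821
d2 = d1 - sigma * sqrt(T) = -0.42988772
exp(-rT) = 0.96753856; exp(-qT) = 1.00000000
P = K * exp(-rT) * N(-d2) - S_0 * exp(-qT) * N(-d1)
N(-d1) = 0.56680993; N(-d2) = 0.66636134
P = 113.7900 * 0.96753856 * 0.66636134 - 101.8100 * 1.00000000 * 0.56680993 = 15.6569

Answer: Price = 15.6569


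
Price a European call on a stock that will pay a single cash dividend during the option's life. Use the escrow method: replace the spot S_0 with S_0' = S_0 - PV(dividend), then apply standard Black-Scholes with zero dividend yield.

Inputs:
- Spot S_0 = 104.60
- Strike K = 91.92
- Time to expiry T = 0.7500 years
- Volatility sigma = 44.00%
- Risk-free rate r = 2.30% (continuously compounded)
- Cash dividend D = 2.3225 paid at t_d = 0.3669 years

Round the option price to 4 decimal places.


Answer: Price = 21.2852

Derivation:
PV(D) = D * exp(-r * t_d) = 2.3225 * 0.99159681 = 2.30298358
S_0' = S_0 - PV(D) = 104.6000 - 2.30298358 = 102.29701642
d1 = (ln(S_0'/K) + (r + sigma^2/2)*T) / (sigma*sqrt(T)) = 0.51649722
d2 = d1 - sigma*sqrt(T) = 0.13544604
exp(-rT) = 0.98289793
N(d1) = 0.69724641; N(d2) = 0.55387039
C = S_0' * N(d1) - K * exp(-rT) * N(d2) = 102.29701642 * 0.69724641 - 91.9200 * 0.98289793 * 0.55387039 = 21.2852


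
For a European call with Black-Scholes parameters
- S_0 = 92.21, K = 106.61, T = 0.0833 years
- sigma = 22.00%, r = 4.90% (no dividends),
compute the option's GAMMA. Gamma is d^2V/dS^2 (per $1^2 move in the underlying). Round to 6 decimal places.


Answer: Gamma = 0.006203

Derivation:
d1 = -2.1892961913; d2 = -2.2527920179
phi(d1) = 0.0363177949; exp(-qT) = 1.0000000000; exp(-rT) = 0.9959266188
Gamma = exp(-qT) * phi(d1) / (S * sigma * sqrt(T)) = 1.0000000000 * 0.0363177949 / (92.2100 * 0.2200 * 0.2886173938) = 0.006203


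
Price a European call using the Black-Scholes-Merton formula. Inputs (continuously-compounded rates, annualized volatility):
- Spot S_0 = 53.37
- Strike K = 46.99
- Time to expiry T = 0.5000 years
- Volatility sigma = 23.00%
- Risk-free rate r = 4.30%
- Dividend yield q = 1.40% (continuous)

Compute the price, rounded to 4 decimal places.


d1 = (ln(S/K) + (r - q + 0.5*sigma^2) * T) / (sigma * sqrt(T)) = 0.95329663
d2 = d1 - sigma * sqrt(T) = 0.79066207
exp(-rT) = 0.97872948; exp(-qT) = 0.99302444
C = S_0 * exp(-qT) * N(d1) - K * exp(-rT) * N(d2)
N(d1) = 0.82978010; N(d2) = 0.78542939
C = 53.3700 * 0.99302444 * 0.82978010 - 46.9900 * 0.97872948 * 0.78542939 = 7.8542

Answer: Price = 7.8542


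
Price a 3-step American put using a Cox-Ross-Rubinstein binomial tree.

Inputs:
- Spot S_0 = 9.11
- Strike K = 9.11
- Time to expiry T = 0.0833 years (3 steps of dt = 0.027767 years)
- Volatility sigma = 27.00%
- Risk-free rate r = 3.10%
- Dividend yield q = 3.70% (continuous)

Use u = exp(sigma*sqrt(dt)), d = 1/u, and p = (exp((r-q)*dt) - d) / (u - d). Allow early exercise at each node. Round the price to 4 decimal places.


Answer: Price = V(0,0) = 0.3087

Derivation:
dt = T/N = 0.027767
u = exp(sigma*sqrt(dt)) = 1.046018; d = 1/u = 0.956006
p = (exp((r-q)*dt) - d) / (u - d) = 0.486903
Discount per step: exp(-r*dt) = 0.999140
Stock lattice S(k, i) with i counting down-moves:
  k=0: S(0,0) = 9.1100
  k=1: S(1,0) = 9.5292; S(1,1) = 8.7092
  k=2: S(2,0) = 9.9677; S(2,1) = 9.1100; S(2,2) = 8.3261
  k=3: S(3,0) = 10.4264; S(3,1) = 9.5292; S(3,2) = 8.7092; S(3,3) = 7.9598
Terminal payoffs V(N, i) = max(K - S_T, 0):
  V(3,0) = 0.000000; V(3,1) = 0.000000; V(3,2) = 0.400785; V(3,3) = 1.150233
Backward induction: V(k, i) = exp(-r*dt) * [p * V(k+1, i) + (1-p) * V(k+1, i+1)]; then take max(V_cont, immediate exercise) for American.
  V(2,0) = exp(-r*dt) * [p*0.000000 + (1-p)*0.000000] = 0.000000; exercise = 0.000000; V(2,0) = max -> 0.000000
  V(2,1) = exp(-r*dt) * [p*0.000000 + (1-p)*0.400785] = 0.205464; exercise = 0.000000; V(2,1) = max -> 0.205464
  V(2,2) = exp(-r*dt) * [p*0.400785 + (1-p)*1.150233] = 0.784648; exercise = 0.783937; V(2,2) = max -> 0.784648
  V(1,0) = exp(-r*dt) * [p*0.000000 + (1-p)*0.205464] = 0.105332; exercise = 0.000000; V(1,0) = max -> 0.105332
  V(1,1) = exp(-r*dt) * [p*0.205464 + (1-p)*0.784648] = 0.502209; exercise = 0.400785; V(1,1) = max -> 0.502209
  V(0,0) = exp(-r*dt) * [p*0.105332 + (1-p)*0.502209] = 0.308703; exercise = 0.000000; V(0,0) = max -> 0.308703


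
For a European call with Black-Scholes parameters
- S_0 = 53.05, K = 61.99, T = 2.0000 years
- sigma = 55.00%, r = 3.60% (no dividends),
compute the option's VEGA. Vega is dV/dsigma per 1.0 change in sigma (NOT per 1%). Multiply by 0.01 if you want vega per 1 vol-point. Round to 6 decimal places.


Answer: Vega = 28.769590

Derivation:
d1 = 0.2812508009; d2 = -0.4965666585
phi(d1) = 0.3834716675; exp(-qT) = 1.0000000000; exp(-rT) = 0.9305308958
Vega = S * exp(-qT) * phi(d1) * sqrt(T) = 53.0500 * 1.0000000000 * 0.3834716675 * 1.4142135624 = 28.769590


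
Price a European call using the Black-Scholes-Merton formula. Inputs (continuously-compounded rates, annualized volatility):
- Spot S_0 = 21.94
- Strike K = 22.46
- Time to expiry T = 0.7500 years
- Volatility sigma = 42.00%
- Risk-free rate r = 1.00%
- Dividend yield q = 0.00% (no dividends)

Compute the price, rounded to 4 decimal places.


d1 = (ln(S/K) + (r - q + 0.5*sigma^2) * T) / (sigma * sqrt(T)) = 0.13808433
d2 = d1 - sigma * sqrt(T) = -0.22564634
exp(-rT) = 0.99252805; exp(-qT) = 1.00000000
C = S_0 * exp(-qT) * N(d1) - K * exp(-rT) * N(d2)
N(d1) = 0.55491311; N(d2) = 0.41073825
C = 21.9400 * 1.00000000 * 0.55491311 - 22.4600 * 0.99252805 * 0.41073825 = 3.0185

Answer: Price = 3.0185


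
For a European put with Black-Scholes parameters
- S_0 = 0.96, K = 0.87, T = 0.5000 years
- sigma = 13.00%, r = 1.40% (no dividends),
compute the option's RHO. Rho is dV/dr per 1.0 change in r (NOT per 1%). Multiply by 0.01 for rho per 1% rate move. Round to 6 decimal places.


d1 = 1.1929987176; d2 = 1.1010748361
phi(d1) = 0.1958195899; exp(-qT) = 1.0000000000; exp(-rT) = 0.9930244429
N(-d2) = 0.1354320440
Rho = -K*T*exp(-rT)*N(-d2) = -0.8700 * 0.5000 * 0.9930244429 * 0.1354320440 = -0.058502

Answer: Rho = -0.058502


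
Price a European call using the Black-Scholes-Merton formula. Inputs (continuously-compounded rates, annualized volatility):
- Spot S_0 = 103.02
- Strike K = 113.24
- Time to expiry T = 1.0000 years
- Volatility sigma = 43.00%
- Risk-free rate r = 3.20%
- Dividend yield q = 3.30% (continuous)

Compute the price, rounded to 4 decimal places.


Answer: Price = 13.2515

Derivation:
d1 = (ln(S/K) + (r - q + 0.5*sigma^2) * T) / (sigma * sqrt(T)) = -0.00729376
d2 = d1 - sigma * sqrt(T) = -0.43729376
exp(-rT) = 0.96850658; exp(-qT) = 0.96753856
C = S_0 * exp(-qT) * N(d1) - K * exp(-rT) * N(d2)
N(d1) = 0.49709024; N(d2) = 0.33094916
C = 103.0200 * 0.96753856 * 0.49709024 - 113.2400 * 0.96850658 * 0.33094916 = 13.2515


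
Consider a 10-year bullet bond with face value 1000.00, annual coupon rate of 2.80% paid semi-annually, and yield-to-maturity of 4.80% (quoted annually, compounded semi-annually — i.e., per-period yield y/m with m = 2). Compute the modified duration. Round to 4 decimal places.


Answer: Modified duration = 8.4524

Derivation:
Coupon per period c = face * coupon_rate / m = 14.000000
Periods per year m = 2; per-period yield y/m = 0.024000
Number of cashflows N = 20
Cashflows (t years, CF_t, discount factor 1/(1+y/m)^(m*t), PV):
  t = 0.5000: CF_t = 14.000000, DF = 0.976562, PV = 13.671875
  t = 1.0000: CF_t = 14.000000, DF = 0.953674, PV = 13.351440
  t = 1.5000: CF_t = 14.000000, DF = 0.931323, PV = 13.038516
  t = 2.0000: CF_t = 14.000000, DF = 0.909495, PV = 12.732926
  t = 2.5000: CF_t = 14.000000, DF = 0.888178, PV = 12.434498
  t = 3.0000: CF_t = 14.000000, DF = 0.867362, PV = 12.143064
  t = 3.5000: CF_t = 14.000000, DF = 0.847033, PV = 11.858461
  t = 4.0000: CF_t = 14.000000, DF = 0.827181, PV = 11.580529
  t = 4.5000: CF_t = 14.000000, DF = 0.807794, PV = 11.309110
  t = 5.0000: CF_t = 14.000000, DF = 0.788861, PV = 11.044053
  t = 5.5000: CF_t = 14.000000, DF = 0.770372, PV = 10.785208
  t = 6.0000: CF_t = 14.000000, DF = 0.752316, PV = 10.532429
  t = 6.5000: CF_t = 14.000000, DF = 0.734684, PV = 10.285576
  t = 7.0000: CF_t = 14.000000, DF = 0.717465, PV = 10.044507
  t = 7.5000: CF_t = 14.000000, DF = 0.700649, PV = 9.809089
  t = 8.0000: CF_t = 14.000000, DF = 0.684228, PV = 9.579189
  t = 8.5000: CF_t = 14.000000, DF = 0.668191, PV = 9.354676
  t = 9.0000: CF_t = 14.000000, DF = 0.652530, PV = 9.135426
  t = 9.5000: CF_t = 14.000000, DF = 0.637237, PV = 8.921315
  t = 10.0000: CF_t = 1014.000000, DF = 0.622302, PV = 631.013749
Price P = sum_t PV_t = 842.625637
First compute Macaulay numerator sum_t t * PV_t:
  t * PV_t at t = 0.5000: 6.835938
  t * PV_t at t = 1.0000: 13.351440
  t * PV_t at t = 1.5000: 19.557774
  t * PV_t at t = 2.0000: 25.465852
  t * PV_t at t = 2.5000: 31.086245
  t * PV_t at t = 3.0000: 36.429193
  t * PV_t at t = 3.5000: 41.504614
  t * PV_t at t = 4.0000: 46.322114
  t * PV_t at t = 4.5000: 50.890995
  t * PV_t at t = 5.0000: 55.220263
  t * PV_t at t = 5.5000: 59.318642
  t * PV_t at t = 6.0000: 63.194576
  t * PV_t at t = 6.5000: 66.856241
  t * PV_t at t = 7.0000: 70.311552
  t * PV_t at t = 7.5000: 73.568169
  t * PV_t at t = 8.0000: 76.633510
  t * PV_t at t = 8.5000: 79.514750
  t * PV_t at t = 9.0000: 82.218836
  t * PV_t at t = 9.5000: 84.752490
  t * PV_t at t = 10.0000: 6310.137492
Macaulay duration D = 7293.170687 / 842.625637 = 8.655292
Modified duration = D / (1 + y/m) = 8.655292 / (1 + 0.024000) = 8.452433


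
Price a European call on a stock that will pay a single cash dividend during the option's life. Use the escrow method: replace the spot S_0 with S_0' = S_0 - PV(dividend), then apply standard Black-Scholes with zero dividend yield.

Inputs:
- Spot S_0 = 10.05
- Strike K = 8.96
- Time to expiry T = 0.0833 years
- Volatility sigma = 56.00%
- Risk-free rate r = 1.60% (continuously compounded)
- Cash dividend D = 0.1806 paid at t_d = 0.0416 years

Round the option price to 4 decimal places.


PV(D) = D * exp(-r * t_d) = 0.1806 * 0.99933462 = 0.18047983
S_0' = S_0 - PV(D) = 10.0500 - 0.18047983 = 9.86952017
d1 = (ln(S_0'/K) + (r + sigma^2/2)*T) / (sigma*sqrt(T)) = 0.68723738
d2 = d1 - sigma*sqrt(T) = 0.52561164
exp(-rT) = 0.99866809
N(d1) = 0.75403342; N(d2) = 0.70042097
C = S_0' * N(d1) - K * exp(-rT) * N(d2) = 9.86952017 * 0.75403342 - 8.9600 * 0.99866809 * 0.70042097 = 1.1745

Answer: Price = 1.1745


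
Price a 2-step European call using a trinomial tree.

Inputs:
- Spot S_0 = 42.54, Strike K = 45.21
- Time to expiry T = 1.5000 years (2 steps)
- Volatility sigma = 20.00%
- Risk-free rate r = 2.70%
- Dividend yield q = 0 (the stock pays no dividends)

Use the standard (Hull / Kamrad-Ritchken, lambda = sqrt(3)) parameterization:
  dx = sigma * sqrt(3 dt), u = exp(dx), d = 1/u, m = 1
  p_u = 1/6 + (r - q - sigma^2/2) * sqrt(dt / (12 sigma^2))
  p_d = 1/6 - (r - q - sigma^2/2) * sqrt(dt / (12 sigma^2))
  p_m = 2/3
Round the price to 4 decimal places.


dt = T/N = 0.750000; dx = sigma*sqrt(3*dt) = 0.300000
u = exp(dx) = 1.349859; d = 1/u = 0.740818
p_u = 0.175417, p_m = 0.666667, p_d = 0.157917
Discount per step: exp(-r*dt) = 0.979954
Stock lattice S(k, j) with j the centered position index:
  k=0: S(0,+0) = 42.5400
  k=1: S(1,-1) = 31.5144; S(1,+0) = 42.5400; S(1,+1) = 57.4230
  k=2: S(2,-2) = 23.3464; S(2,-1) = 31.5144; S(2,+0) = 42.5400; S(2,+1) = 57.4230; S(2,+2) = 77.5129
Terminal payoffs V(N, j) = max(S_T - K, 0):
  V(2,-2) = 0.000000; V(2,-1) = 0.000000; V(2,+0) = 0.000000; V(2,+1) = 12.212994; V(2,+2) = 32.302934
Backward induction: V(k, j) = exp(-r*dt) * [p_u * V(k+1, j+1) + p_m * V(k+1, j) + p_d * V(k+1, j-1)]
  V(1,-1) = exp(-r*dt) * [p_u*0.000000 + p_m*0.000000 + p_d*0.000000] = 0.000000
  V(1,+0) = exp(-r*dt) * [p_u*12.212994 + p_m*0.000000 + p_d*0.000000] = 2.099416
  V(1,+1) = exp(-r*dt) * [p_u*32.302934 + p_m*12.212994 + p_d*0.000000] = 13.531659
  V(0,+0) = exp(-r*dt) * [p_u*13.531659 + p_m*2.099416 + p_d*0.000000] = 3.697649

Answer: Price = V(0,0) = 3.6976


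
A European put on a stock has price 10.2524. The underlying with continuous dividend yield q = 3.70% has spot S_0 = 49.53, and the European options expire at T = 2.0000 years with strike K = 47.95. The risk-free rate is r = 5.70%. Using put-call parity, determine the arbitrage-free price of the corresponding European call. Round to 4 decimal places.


Answer: Call price = 13.4657

Derivation:
Put-call parity: C - P = S_0 * exp(-qT) - K * exp(-rT).
S_0 * exp(-qT) = 49.5300 * 0.92867169 = 45.99710900
K * exp(-rT) = 47.9500 * 0.89225796 = 42.78376898
C = P + S*exp(-qT) - K*exp(-rT)
C = 10.2524 + 45.99710900 - 42.78376898 = 13.4657


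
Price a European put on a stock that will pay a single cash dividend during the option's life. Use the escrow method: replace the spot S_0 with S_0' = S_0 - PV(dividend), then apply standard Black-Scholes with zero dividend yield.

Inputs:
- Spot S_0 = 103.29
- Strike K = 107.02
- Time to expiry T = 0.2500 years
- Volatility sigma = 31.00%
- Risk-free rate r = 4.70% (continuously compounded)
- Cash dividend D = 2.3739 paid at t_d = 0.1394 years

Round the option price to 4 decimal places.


PV(D) = D * exp(-r * t_d) = 2.3739 * 0.99346962 = 2.35839752
S_0' = S_0 - PV(D) = 103.2900 - 2.35839752 = 100.93160248
d1 = (ln(S_0'/K) + (r + sigma^2/2)*T) / (sigma*sqrt(T)) = -0.22458160
d2 = d1 - sigma*sqrt(T) = -0.37958160
exp(-rT) = 0.98831876
N(-d1) = 0.58884761; N(-d2) = 0.64787199
P = K * exp(-rT) * N(-d2) - S_0' * N(-d1) = 107.0200 * 0.98831876 * 0.64787199 - 100.93160248 * 0.58884761 = 9.0920

Answer: Price = 9.0920


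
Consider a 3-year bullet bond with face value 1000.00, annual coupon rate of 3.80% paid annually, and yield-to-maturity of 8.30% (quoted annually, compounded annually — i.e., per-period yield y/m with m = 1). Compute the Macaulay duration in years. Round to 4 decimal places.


Coupon per period c = face * coupon_rate / m = 38.000000
Periods per year m = 1; per-period yield y/m = 0.083000
Number of cashflows N = 3
Cashflows (t years, CF_t, discount factor 1/(1+y/m)^(m*t), PV):
  t = 1.0000: CF_t = 38.000000, DF = 0.923361, PV = 35.087719
  t = 2.0000: CF_t = 38.000000, DF = 0.852596, PV = 32.398633
  t = 3.0000: CF_t = 1038.000000, DF = 0.787254, PV = 817.169189
Price P = sum_t PV_t = 884.655542
Macaulay numerator sum_t t * PV_t:
  t * PV_t at t = 1.0000: 35.087719
  t * PV_t at t = 2.0000: 64.797266
  t * PV_t at t = 3.0000: 2451.507568
Macaulay duration D = (sum_t t * PV_t) / P = 2551.392553 / 884.655542 = 2.884052

Answer: Macaulay duration = 2.8841 years


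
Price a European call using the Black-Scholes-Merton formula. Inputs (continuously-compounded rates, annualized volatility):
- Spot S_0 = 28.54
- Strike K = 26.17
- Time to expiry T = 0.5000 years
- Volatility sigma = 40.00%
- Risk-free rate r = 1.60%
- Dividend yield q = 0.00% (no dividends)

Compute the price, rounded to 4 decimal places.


Answer: Price = 4.5228

Derivation:
d1 = (ln(S/K) + (r - q + 0.5*sigma^2) * T) / (sigma * sqrt(T)) = 0.47621130
d2 = d1 - sigma * sqrt(T) = 0.19336859
exp(-rT) = 0.99203191; exp(-qT) = 1.00000000
C = S_0 * exp(-qT) * N(d1) - K * exp(-rT) * N(d2)
N(d1) = 0.68303807; N(d2) = 0.57666484
C = 28.5400 * 1.00000000 * 0.68303807 - 26.1700 * 0.99203191 * 0.57666484 = 4.5228


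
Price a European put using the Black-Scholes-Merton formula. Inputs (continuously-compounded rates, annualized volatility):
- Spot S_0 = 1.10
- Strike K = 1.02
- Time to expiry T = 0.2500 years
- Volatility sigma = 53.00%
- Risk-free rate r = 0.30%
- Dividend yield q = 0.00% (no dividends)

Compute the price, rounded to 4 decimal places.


d1 = (ln(S/K) + (r - q + 0.5*sigma^2) * T) / (sigma * sqrt(T)) = 0.42026435
d2 = d1 - sigma * sqrt(T) = 0.15526435
exp(-rT) = 0.99925028; exp(-qT) = 1.00000000
P = K * exp(-rT) * N(-d2) - S_0 * exp(-qT) * N(-d1)
N(-d1) = 0.33714618; N(-d2) = 0.43830646
P = 1.0200 * 0.99925028 * 0.43830646 - 1.1000 * 1.00000000 * 0.33714618 = 0.0759

Answer: Price = 0.0759


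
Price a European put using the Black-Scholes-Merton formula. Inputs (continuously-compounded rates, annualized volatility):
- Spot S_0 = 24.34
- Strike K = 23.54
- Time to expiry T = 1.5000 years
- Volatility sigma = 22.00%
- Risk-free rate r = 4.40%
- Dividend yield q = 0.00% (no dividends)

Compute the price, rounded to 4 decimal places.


d1 = (ln(S/K) + (r - q + 0.5*sigma^2) * T) / (sigma * sqrt(T)) = 0.50370411
d2 = d1 - sigma * sqrt(T) = 0.23426024
exp(-rT) = 0.93613086; exp(-qT) = 1.00000000
P = K * exp(-rT) * N(-d2) - S_0 * exp(-qT) * N(-d1)
N(-d1) = 0.30723466; N(-d2) = 0.40739148
P = 23.5400 * 0.93613086 * 0.40739148 - 24.3400 * 1.00000000 * 0.30723466 = 1.4994

Answer: Price = 1.4994


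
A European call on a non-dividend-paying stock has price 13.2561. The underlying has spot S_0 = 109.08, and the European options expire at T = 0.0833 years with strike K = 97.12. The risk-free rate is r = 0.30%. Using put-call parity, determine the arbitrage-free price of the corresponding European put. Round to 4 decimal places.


Put-call parity: C - P = S_0 * exp(-qT) - K * exp(-rT).
S_0 * exp(-qT) = 109.0800 * 1.00000000 = 109.08000000
K * exp(-rT) = 97.1200 * 0.99975013 = 97.09573274
P = C - S*exp(-qT) + K*exp(-rT)
P = 13.2561 - 109.08000000 + 97.09573274 = 1.2718

Answer: Put price = 1.2718


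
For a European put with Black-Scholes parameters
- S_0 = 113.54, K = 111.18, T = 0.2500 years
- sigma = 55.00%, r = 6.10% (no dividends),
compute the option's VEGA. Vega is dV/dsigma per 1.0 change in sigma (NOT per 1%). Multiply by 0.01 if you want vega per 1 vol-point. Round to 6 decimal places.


d1 = 0.2693352299; d2 = -0.0056647701
phi(d1) = 0.3847316248; exp(-qT) = 1.0000000000; exp(-rT) = 0.9848656924
Vega = S * exp(-qT) * phi(d1) * sqrt(T) = 113.5400 * 1.0000000000 * 0.3847316248 * 0.5000000000 = 21.841214

Answer: Vega = 21.841214


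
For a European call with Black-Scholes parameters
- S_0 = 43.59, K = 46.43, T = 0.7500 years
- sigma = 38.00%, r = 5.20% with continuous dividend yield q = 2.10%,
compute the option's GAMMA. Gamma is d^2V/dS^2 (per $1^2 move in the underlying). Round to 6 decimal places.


Answer: Gamma = 0.027350

Derivation:
d1 = 0.0433983994; d2 = -0.2856912540
phi(d1) = 0.3985667691; exp(-qT) = 0.9843733826; exp(-rT) = 0.9617507091
Gamma = exp(-qT) * phi(d1) / (S * sigma * sqrt(T)) = 0.9843733826 * 0.3985667691 / (43.5900 * 0.3800 * 0.8660254038) = 0.027350


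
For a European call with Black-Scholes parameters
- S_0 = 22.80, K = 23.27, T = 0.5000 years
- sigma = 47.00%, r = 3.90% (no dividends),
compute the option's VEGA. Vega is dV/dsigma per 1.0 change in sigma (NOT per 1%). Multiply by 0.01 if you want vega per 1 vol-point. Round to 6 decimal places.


Answer: Vega = 6.346419

Derivation:
d1 = 0.1634486612; d2 = -0.1688915260
phi(d1) = 0.3936487497; exp(-qT) = 1.0000000000; exp(-rT) = 0.9806888952
Vega = S * exp(-qT) * phi(d1) * sqrt(T) = 22.8000 * 1.0000000000 * 0.3936487497 * 0.7071067812 = 6.346419


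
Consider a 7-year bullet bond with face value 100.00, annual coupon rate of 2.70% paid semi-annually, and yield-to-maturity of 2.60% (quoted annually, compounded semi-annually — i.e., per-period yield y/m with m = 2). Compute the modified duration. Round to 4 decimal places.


Coupon per period c = face * coupon_rate / m = 1.350000
Periods per year m = 2; per-period yield y/m = 0.013000
Number of cashflows N = 14
Cashflows (t years, CF_t, discount factor 1/(1+y/m)^(m*t), PV):
  t = 0.5000: CF_t = 1.350000, DF = 0.987167, PV = 1.332675
  t = 1.0000: CF_t = 1.350000, DF = 0.974498, PV = 1.315573
  t = 1.5000: CF_t = 1.350000, DF = 0.961992, PV = 1.298690
  t = 2.0000: CF_t = 1.350000, DF = 0.949647, PV = 1.282024
  t = 2.5000: CF_t = 1.350000, DF = 0.937460, PV = 1.265571
  t = 3.0000: CF_t = 1.350000, DF = 0.925429, PV = 1.249330
  t = 3.5000: CF_t = 1.350000, DF = 0.913553, PV = 1.233297
  t = 4.0000: CF_t = 1.350000, DF = 0.901829, PV = 1.217470
  t = 4.5000: CF_t = 1.350000, DF = 0.890256, PV = 1.201846
  t = 5.0000: CF_t = 1.350000, DF = 0.878831, PV = 1.186422
  t = 5.5000: CF_t = 1.350000, DF = 0.867553, PV = 1.171197
  t = 6.0000: CF_t = 1.350000, DF = 0.856420, PV = 1.156167
  t = 6.5000: CF_t = 1.350000, DF = 0.845429, PV = 1.141329
  t = 7.0000: CF_t = 101.350000, DF = 0.834580, PV = 84.584642
Price P = sum_t PV_t = 100.636232
First compute Macaulay numerator sum_t t * PV_t:
  t * PV_t at t = 0.5000: 0.666338
  t * PV_t at t = 1.0000: 1.315573
  t * PV_t at t = 1.5000: 1.948035
  t * PV_t at t = 2.0000: 2.564047
  t * PV_t at t = 2.5000: 3.163928
  t * PV_t at t = 3.0000: 3.747989
  t * PV_t at t = 3.5000: 4.316539
  t * PV_t at t = 4.0000: 4.869879
  t * PV_t at t = 4.5000: 5.408306
  t * PV_t at t = 5.0000: 5.932112
  t * PV_t at t = 5.5000: 6.441582
  t * PV_t at t = 6.0000: 6.937000
  t * PV_t at t = 6.5000: 7.418641
  t * PV_t at t = 7.0000: 592.092497
Macaulay duration D = 646.822466 / 100.636232 = 6.427332
Modified duration = D / (1 + y/m) = 6.427332 / (1 + 0.013000) = 6.344849

Answer: Modified duration = 6.3448


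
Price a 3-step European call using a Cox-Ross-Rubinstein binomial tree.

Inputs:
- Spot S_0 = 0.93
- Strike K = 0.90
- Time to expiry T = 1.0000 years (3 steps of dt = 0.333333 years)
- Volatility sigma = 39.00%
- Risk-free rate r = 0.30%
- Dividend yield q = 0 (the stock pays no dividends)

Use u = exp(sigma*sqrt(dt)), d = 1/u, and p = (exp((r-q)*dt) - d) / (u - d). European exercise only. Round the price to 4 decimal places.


Answer: Price = V(0,0) = 0.1694

Derivation:
dt = T/N = 0.333333
u = exp(sigma*sqrt(dt)) = 1.252531; d = 1/u = 0.798383
p = (exp((r-q)*dt) - d) / (u - d) = 0.446148
Discount per step: exp(-r*dt) = 0.999000
Stock lattice S(k, i) with i counting down-moves:
  k=0: S(0,0) = 0.9300
  k=1: S(1,0) = 1.1649; S(1,1) = 0.7425
  k=2: S(2,0) = 1.4590; S(2,1) = 0.9300; S(2,2) = 0.5928
  k=3: S(3,0) = 1.8275; S(3,1) = 1.1649; S(3,2) = 0.7425; S(3,3) = 0.4733
Terminal payoffs V(N, i) = max(S_T - K, 0):
  V(3,0) = 0.927464; V(3,1) = 0.264854; V(3,2) = 0.000000; V(3,3) = 0.000000
Backward induction: V(k, i) = exp(-r*dt) * [p * V(k+1, i) + (1-p) * V(k+1, i+1)].
  V(2,0) = exp(-r*dt) * [p*0.927464 + (1-p)*0.264854] = 0.559916
  V(2,1) = exp(-r*dt) * [p*0.264854 + (1-p)*0.000000] = 0.118046
  V(2,2) = exp(-r*dt) * [p*0.000000 + (1-p)*0.000000] = 0.000000
  V(1,0) = exp(-r*dt) * [p*0.559916 + (1-p)*0.118046] = 0.314870
  V(1,1) = exp(-r*dt) * [p*0.118046 + (1-p)*0.000000] = 0.052613
  V(0,0) = exp(-r*dt) * [p*0.314870 + (1-p)*0.052613] = 0.169449


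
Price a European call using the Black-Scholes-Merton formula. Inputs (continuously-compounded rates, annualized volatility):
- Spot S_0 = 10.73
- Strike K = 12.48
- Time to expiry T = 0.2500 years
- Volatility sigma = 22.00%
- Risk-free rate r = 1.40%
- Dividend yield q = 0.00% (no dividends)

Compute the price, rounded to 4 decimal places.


d1 = (ln(S/K) + (r - q + 0.5*sigma^2) * T) / (sigma * sqrt(T)) = -1.28667097
d2 = d1 - sigma * sqrt(T) = -1.39667097
exp(-rT) = 0.99650612; exp(-qT) = 1.00000000
C = S_0 * exp(-qT) * N(d1) - K * exp(-rT) * N(d2)
N(d1) = 0.09910450; N(d2) = 0.08125627
C = 10.7300 * 1.00000000 * 0.09910450 - 12.4800 * 0.99650612 * 0.08125627 = 0.0529

Answer: Price = 0.0529


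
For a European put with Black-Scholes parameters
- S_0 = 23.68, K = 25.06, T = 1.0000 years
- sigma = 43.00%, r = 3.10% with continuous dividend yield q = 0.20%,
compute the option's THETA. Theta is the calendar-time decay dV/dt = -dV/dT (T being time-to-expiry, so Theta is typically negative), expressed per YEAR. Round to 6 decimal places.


d1 = 0.1507159548; d2 = -0.2792840452
phi(d1) = 0.3944368677; exp(-qT) = 0.9980019987; exp(-rT) = 0.9694755731
Theta = -S*exp(-qT)*phi(d1)*sigma/(2*sqrt(T)) + r*K*exp(-rT)*N(-d2) - q*S*exp(-qT)*N(-d1)
N(-d1) = 0.4400998935; N(-d2) = 0.6099865753; sqrt(T) = 1.0000000000
Term 1 = -23.6800 * 0.9980019987 * 0.3944368677 * 0.4300 / (2 * 1.0000000000) = -2.0041446806
Term 2 = 0.0310 * 25.0600 * 0.9694755731 * 0.6099865753 = 0.4594094334
Term 3 = -0.0020 * 23.6800 * 0.9980019987 * 0.4400998935 = -0.0208014864
Theta = -2.0041446806 + (0.4594094334) + (-0.0208014864) = -1.565537

Answer: Theta = -1.565537


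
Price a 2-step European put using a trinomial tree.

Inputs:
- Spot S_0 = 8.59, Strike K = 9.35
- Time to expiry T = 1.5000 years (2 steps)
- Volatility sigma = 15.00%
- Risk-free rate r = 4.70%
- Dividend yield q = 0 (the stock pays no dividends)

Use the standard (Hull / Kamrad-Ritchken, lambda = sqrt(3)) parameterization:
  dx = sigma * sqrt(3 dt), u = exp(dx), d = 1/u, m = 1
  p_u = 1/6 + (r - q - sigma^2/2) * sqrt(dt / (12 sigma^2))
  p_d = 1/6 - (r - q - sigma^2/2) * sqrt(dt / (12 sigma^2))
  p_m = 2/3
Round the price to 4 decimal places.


dt = T/N = 0.750000; dx = sigma*sqrt(3*dt) = 0.225000
u = exp(dx) = 1.252323; d = 1/u = 0.798516
p_u = 0.226250, p_m = 0.666667, p_d = 0.107083
Discount per step: exp(-r*dt) = 0.965364
Stock lattice S(k, j) with j the centered position index:
  k=0: S(0,+0) = 8.5900
  k=1: S(1,-1) = 6.8593; S(1,+0) = 8.5900; S(1,+1) = 10.7575
  k=2: S(2,-2) = 5.4772; S(2,-1) = 6.8593; S(2,+0) = 8.5900; S(2,+1) = 10.7575; S(2,+2) = 13.4718
Terminal payoffs V(N, j) = max(K - S_T, 0):
  V(2,-2) = 3.872774; V(2,-1) = 2.490746; V(2,+0) = 0.760000; V(2,+1) = 0.000000; V(2,+2) = 0.000000
Backward induction: V(k, j) = exp(-r*dt) * [p_u * V(k+1, j+1) + p_m * V(k+1, j) + p_d * V(k+1, j-1)]
  V(1,-1) = exp(-r*dt) * [p_u*0.760000 + p_m*2.490746 + p_d*3.872774] = 2.169324
  V(1,+0) = exp(-r*dt) * [p_u*0.000000 + p_m*0.760000 + p_d*2.490746] = 0.746597
  V(1,+1) = exp(-r*dt) * [p_u*0.000000 + p_m*0.000000 + p_d*0.760000] = 0.078565
  V(0,+0) = exp(-r*dt) * [p_u*0.078565 + p_m*0.746597 + p_d*2.169324] = 0.721904

Answer: Price = V(0,0) = 0.7219


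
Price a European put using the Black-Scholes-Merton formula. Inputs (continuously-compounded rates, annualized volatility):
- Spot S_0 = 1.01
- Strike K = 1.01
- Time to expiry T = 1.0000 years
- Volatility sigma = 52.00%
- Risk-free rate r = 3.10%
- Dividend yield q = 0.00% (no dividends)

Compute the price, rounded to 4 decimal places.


Answer: Price = 0.1890

Derivation:
d1 = (ln(S/K) + (r - q + 0.5*sigma^2) * T) / (sigma * sqrt(T)) = 0.31961538
d2 = d1 - sigma * sqrt(T) = -0.20038462
exp(-rT) = 0.96947557; exp(-qT) = 1.00000000
P = K * exp(-rT) * N(-d2) - S_0 * exp(-qT) * N(-d1)
N(-d1) = 0.37462996; N(-d2) = 0.57941010
P = 1.0100 * 0.96947557 * 0.57941010 - 1.0100 * 1.00000000 * 0.37462996 = 0.1890


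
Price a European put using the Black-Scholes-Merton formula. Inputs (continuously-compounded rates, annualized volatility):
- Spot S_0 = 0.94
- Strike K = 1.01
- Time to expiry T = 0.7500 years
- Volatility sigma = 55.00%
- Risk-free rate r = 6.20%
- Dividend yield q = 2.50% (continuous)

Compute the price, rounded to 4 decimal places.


d1 = (ln(S/K) + (r - q + 0.5*sigma^2) * T) / (sigma * sqrt(T)) = 0.14562194
d2 = d1 - sigma * sqrt(T) = -0.33069203
exp(-rT) = 0.95456456; exp(-qT) = 0.98142469
P = K * exp(-rT) * N(-d2) - S_0 * exp(-qT) * N(-d1)
N(-d1) = 0.44210992; N(-d2) = 0.62956144
P = 1.0100 * 0.95456456 * 0.62956144 - 0.9400 * 0.98142469 * 0.44210992 = 0.1991

Answer: Price = 0.1991
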